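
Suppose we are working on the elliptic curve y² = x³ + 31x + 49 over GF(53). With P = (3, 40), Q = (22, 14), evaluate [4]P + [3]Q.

(41, 4)

First 4P:
Repeated addition: build up to 4P.
2P: tangent at (3, 40): λ = (3·3² + 31)/(2·40) ≡ 5/27. 27⁻¹ ≡ 2 (mod 53), so λ ≡ 5·2 ≡ 10.
  x = λ² - 3 - 3 = 100 - 6 ≡ 41; y = λ·(3 - 41) - 40 ≡ 4. → (41, 4)
3P: (41, 4) + (3, 40). λ = (40 - 4)/(3 - 41) ≡ 36/15 mod 53. 15⁻¹ ≡ 46 (mod 53), so λ ≡ 13.
  x = λ² - 41 - 3 = 169 - 44 ≡ 19; y = λ·(41 - 19) - 4 ≡ 17. → (19, 17)
4P: (19, 17) + (3, 40). λ = (40 - 17)/(3 - 19) ≡ 23/37 mod 53. 37⁻¹ ≡ 43 (mod 53), so λ ≡ 35.
  x = λ² - 19 - 3 = 1225 - 22 ≡ 37; y = λ·(19 - 37) - 17 ≡ 42. → (37, 42)
4P = (37, 42).
Next 3Q:
Repeated addition: build up to 3Q.
2Q: tangent at (22, 14): λ = (3·22² + 31)/(2·14) ≡ 52/28. 28⁻¹ ≡ 36 (mod 53), so λ ≡ 52·36 ≡ 17.
  x = λ² - 22 - 22 = 289 - 44 ≡ 33; y = λ·(22 - 33) - 14 ≡ 11. → (33, 11)
3Q: (33, 11) + (22, 14). λ = (14 - 11)/(22 - 33) ≡ 3/42 mod 53. 42⁻¹ ≡ 24 (mod 53), so λ ≡ 19.
  x = λ² - 33 - 22 = 361 - 55 ≡ 41; y = λ·(33 - 41) - 11 ≡ 49. → (41, 49)
3Q = (41, 49).
Finally 4P + 3Q:
(37, 42) + (41, 49). λ = (49 - 42)/(41 - 37) ≡ 7/4 mod 53. 4⁻¹ ≡ 40 (mod 53) since 4·40 = 160 ≡ 1, so λ ≡ 15.
  x = λ² - 37 - 41 = 225 - 78 ≡ 41; y = λ·(37 - 41) - 42 ≡ 4. → (41, 4)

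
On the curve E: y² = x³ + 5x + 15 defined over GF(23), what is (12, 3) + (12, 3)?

(22, 20)

tangent at (12, 3): λ = (3·12² + 5)/(2·3) ≡ 0/6. 6⁻¹ ≡ 4 (mod 23), so λ ≡ 0·4 ≡ 0.
  x = λ² - 12 - 12 = 0 - 24 ≡ 22; y = λ·(12 - 22) - 3 ≡ 20. → (22, 20)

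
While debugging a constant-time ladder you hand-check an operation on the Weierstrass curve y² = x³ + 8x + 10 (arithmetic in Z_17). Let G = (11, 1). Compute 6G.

Double-and-add on 6 = (110)₂. Start with G = (11, 1) for the leading 1-bit.
double: tangent at (11, 1): λ = (3·11² + 8)/(2·1) ≡ 14/2. 2⁻¹ ≡ 9 (mod 17) since 2·9 = 18 ≡ 1, so λ ≡ 14·9 ≡ 7.
  x = λ² - 11 - 11 = 49 - 22 ≡ 10; y = λ·(11 - 10) - 1 ≡ 6. → (10, 6)
add G: (10, 6) + (11, 1). λ = (1 - 6)/(11 - 10) ≡ 12/1 mod 17. 1⁻¹ ≡ 1 (mod 17) since 1·1 = 1 ≡ 1, so λ ≡ 12.
  x = λ² - 10 - 11 = 144 - 21 ≡ 4; y = λ·(10 - 4) - 6 ≡ 15. → (4, 15)
double: tangent at (4, 15): λ = (3·4² + 8)/(2·15) ≡ 5/13. 13⁻¹ ≡ 4 (mod 17), so λ ≡ 5·4 ≡ 3.
  x = λ² - 4 - 4 = 9 - 8 ≡ 1; y = λ·(4 - 1) - 15 ≡ 11. → (1, 11)

(1, 11)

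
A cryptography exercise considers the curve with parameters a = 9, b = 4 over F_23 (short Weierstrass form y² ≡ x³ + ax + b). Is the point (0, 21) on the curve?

y² = 21² ≡ 4; x³ + 9x + 4 = 4 ≡ 4 (mod 23). 4 = 4.

yes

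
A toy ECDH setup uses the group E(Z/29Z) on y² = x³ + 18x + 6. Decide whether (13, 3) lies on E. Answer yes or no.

y² = 3² ≡ 9; x³ + 18x + 6 = 2437 ≡ 1 (mod 29). 9 ≠ 1.

no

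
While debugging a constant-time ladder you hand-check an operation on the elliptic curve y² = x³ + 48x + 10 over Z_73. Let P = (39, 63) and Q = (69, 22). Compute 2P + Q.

(48, 62)

First 2P:
Repeated addition: build up to 2P.
2P: tangent at (39, 63): λ = (3·39² + 48)/(2·63) ≡ 12/53. 53⁻¹ ≡ 62 (mod 73) since 53·62 = 3286 ≡ 1, so λ ≡ 12·62 ≡ 14.
  x = λ² - 39 - 39 = 196 - 78 ≡ 45; y = λ·(39 - 45) - 63 ≡ 72. → (45, 72)
2P = (45, 72).
Finally 2P + Q:
(45, 72) + (69, 22). λ = (22 - 72)/(69 - 45) ≡ 23/24 mod 73. 24⁻¹ ≡ 70 (mod 73) since 24·70 = 1680 ≡ 1, so λ ≡ 4.
  x = λ² - 45 - 69 = 16 - 114 ≡ 48; y = λ·(45 - 48) - 72 ≡ 62. → (48, 62)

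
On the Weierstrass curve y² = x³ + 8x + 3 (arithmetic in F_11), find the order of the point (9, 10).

2P: tangent at (9, 10): λ = (3·9² + 8)/(2·10) ≡ 9/9. 9⁻¹ ≡ 5 (mod 11) since 9·5 = 45 ≡ 1, so λ ≡ 9·5 ≡ 1.
  x = λ² - 9 - 9 = 1 - 18 ≡ 5; y = λ·(9 - 5) - 10 ≡ 5. → (5, 5)
3P: (5, 5) + (9, 10). λ = (10 - 5)/(9 - 5) ≡ 5/4 mod 11. 4⁻¹ ≡ 3 (mod 11) since 4·3 = 12 ≡ 1, so λ ≡ 4.
  x = λ² - 5 - 9 = 16 - 14 ≡ 2; y = λ·(5 - 2) - 5 ≡ 7. → (2, 7)
4P: (2, 7) + (9, 10). λ = (10 - 7)/(9 - 2) ≡ 3/7 mod 11. 7⁻¹ ≡ 8 (mod 11), so λ ≡ 2.
  x = λ² - 2 - 9 = 4 - 11 ≡ 4; y = λ·(2 - 4) - 7 ≡ 0. → (4, 0)
5P: (4, 0) + (9, 10). λ = (10 - 0)/(9 - 4) ≡ 10/5 mod 11. 5⁻¹ ≡ 9 (mod 11) since 5·9 = 45 ≡ 1, so λ ≡ 2.
  x = λ² - 4 - 9 = 4 - 13 ≡ 2; y = λ·(4 - 2) - 0 ≡ 4. → (2, 4)
6P: (2, 4) + (9, 10). λ = (10 - 4)/(9 - 2) ≡ 6/7 mod 11. 7⁻¹ ≡ 8 (mod 11), so λ ≡ 4.
  x = λ² - 2 - 9 = 16 - 11 ≡ 5; y = λ·(2 - 5) - 4 ≡ 6. → (5, 6)
7P: (5, 6) + (9, 10). λ = (10 - 6)/(9 - 5) ≡ 4/4 mod 11. 4⁻¹ ≡ 3 (mod 11), so λ ≡ 1.
  x = λ² - 5 - 9 = 1 - 14 ≡ 9; y = λ·(5 - 9) - 6 ≡ 1. → (9, 1)
8P: (9, 1) + (9, 10): same x and y₁ ≡ -y₂, so the sum is O.
8P = O, so the order is 8.

8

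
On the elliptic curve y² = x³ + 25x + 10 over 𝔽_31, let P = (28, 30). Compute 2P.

(0, 17)

tangent at (28, 30): λ = (3·28² + 25)/(2·30) ≡ 21/29. 29⁻¹ ≡ 15 (mod 31) since 29·15 = 435 ≡ 1, so λ ≡ 21·15 ≡ 5.
  x = λ² - 28 - 28 = 25 - 56 ≡ 0; y = λ·(28 - 0) - 30 ≡ 17. → (0, 17)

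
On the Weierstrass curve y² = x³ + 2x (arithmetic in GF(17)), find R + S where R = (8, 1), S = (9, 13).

(8, 16)

(8, 1) + (9, 13). λ = (13 - 1)/(9 - 8) ≡ 12/1 mod 17. 1⁻¹ ≡ 1 (mod 17), so λ ≡ 12.
  x = λ² - 8 - 9 = 144 - 17 ≡ 8; y = λ·(8 - 8) - 1 ≡ 16. → (8, 16)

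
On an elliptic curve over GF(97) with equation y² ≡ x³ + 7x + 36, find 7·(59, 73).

(25, 92)

Write Q = (59, 73).
Double-and-add on 7 = (111)₂. Start with Q = (59, 73) for the leading 1-bit.
double: tangent at (59, 73): λ = (3·59² + 7)/(2·73) ≡ 71/49. 49⁻¹ ≡ 2 (mod 97) since 49·2 = 98 ≡ 1, so λ ≡ 71·2 ≡ 45.
  x = λ² - 59 - 59 = 2025 - 118 ≡ 64; y = λ·(59 - 64) - 73 ≡ 90. → (64, 90)
add Q: (64, 90) + (59, 73). λ = (73 - 90)/(59 - 64) ≡ 80/92 mod 97. 92⁻¹ ≡ 58 (mod 97) since 92·58 = 5336 ≡ 1, so λ ≡ 81.
  x = λ² - 64 - 59 = 6561 - 123 ≡ 36; y = λ·(64 - 36) - 90 ≡ 44. → (36, 44)
double: tangent at (36, 44): λ = (3·36² + 7)/(2·44) ≡ 15/88. 88⁻¹ ≡ 43 (mod 97), so λ ≡ 15·43 ≡ 63.
  x = λ² - 36 - 36 = 3969 - 72 ≡ 17; y = λ·(36 - 17) - 44 ≡ 86. → (17, 86)
add Q: (17, 86) + (59, 73). λ = (73 - 86)/(59 - 17) ≡ 84/42 mod 97. 42⁻¹ ≡ 67 (mod 97) since 42·67 = 2814 ≡ 1, so λ ≡ 2.
  x = λ² - 17 - 59 = 4 - 76 ≡ 25; y = λ·(17 - 25) - 86 ≡ 92. → (25, 92)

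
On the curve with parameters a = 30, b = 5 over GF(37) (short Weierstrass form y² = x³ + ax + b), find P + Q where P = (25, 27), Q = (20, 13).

(25, 27) + (20, 13). λ = (13 - 27)/(20 - 25) ≡ 23/32 mod 37. 32⁻¹ ≡ 22 (mod 37), so λ ≡ 25.
  x = λ² - 25 - 20 = 625 - 45 ≡ 25; y = λ·(25 - 25) - 27 ≡ 10. → (25, 10)

(25, 10)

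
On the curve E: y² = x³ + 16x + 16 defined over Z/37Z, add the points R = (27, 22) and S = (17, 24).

(33, 31)

(27, 22) + (17, 24). λ = (24 - 22)/(17 - 27) ≡ 2/27 mod 37. 27⁻¹ ≡ 11 (mod 37), so λ ≡ 22.
  x = λ² - 27 - 17 = 484 - 44 ≡ 33; y = λ·(27 - 33) - 22 ≡ 31. → (33, 31)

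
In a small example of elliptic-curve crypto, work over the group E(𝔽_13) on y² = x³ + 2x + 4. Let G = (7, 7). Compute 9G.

(5, 10)

Double-and-add on 9 = (1001)₂. Start with G = (7, 7) for the leading 1-bit.
double: tangent at (7, 7): λ = (3·7² + 2)/(2·7) ≡ 6/1. 1⁻¹ ≡ 1 (mod 13), so λ ≡ 6·1 ≡ 6.
  x = λ² - 7 - 7 = 36 - 14 ≡ 9; y = λ·(7 - 9) - 7 ≡ 7. → (9, 7)
double: tangent at (9, 7): λ = (3·9² + 2)/(2·7) ≡ 11/1. 1⁻¹ ≡ 1 (mod 13), so λ ≡ 11·1 ≡ 11.
  x = λ² - 9 - 9 = 121 - 18 ≡ 12; y = λ·(9 - 12) - 7 ≡ 12. → (12, 12)
double: tangent at (12, 12): λ = (3·12² + 2)/(2·12) ≡ 5/11. 11⁻¹ ≡ 6 (mod 13) since 11·6 = 66 ≡ 1, so λ ≡ 5·6 ≡ 4.
  x = λ² - 12 - 12 = 16 - 24 ≡ 5; y = λ·(12 - 5) - 12 ≡ 3. → (5, 3)
add G: (5, 3) + (7, 7). λ = (7 - 3)/(7 - 5) ≡ 4/2 mod 13. 2⁻¹ ≡ 7 (mod 13) since 2·7 = 14 ≡ 1, so λ ≡ 2.
  x = λ² - 5 - 7 = 4 - 12 ≡ 5; y = λ·(5 - 5) - 3 ≡ 10. → (5, 10)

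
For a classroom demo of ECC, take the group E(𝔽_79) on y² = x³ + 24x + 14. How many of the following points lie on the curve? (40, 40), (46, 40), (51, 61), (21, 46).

2

(40, 40): 40² ≡ 20, rhs ≡ 36 → off.
(46, 40): 40² ≡ 20, rhs ≡ 20 → on.
(51, 61): 61² ≡ 8, rhs ≡ 63 → off.
(21, 46): 46² ≡ 62, rhs ≡ 62 → on.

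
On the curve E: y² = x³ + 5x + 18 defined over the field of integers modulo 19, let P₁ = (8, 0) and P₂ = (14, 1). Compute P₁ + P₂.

(8, 0) + (14, 1). λ = (1 - 0)/(14 - 8) ≡ 1/6 mod 19. 6⁻¹ ≡ 16 (mod 19) since 6·16 = 96 ≡ 1, so λ ≡ 16.
  x = λ² - 8 - 14 = 256 - 22 ≡ 6; y = λ·(8 - 6) - 0 ≡ 13. → (6, 13)

(6, 13)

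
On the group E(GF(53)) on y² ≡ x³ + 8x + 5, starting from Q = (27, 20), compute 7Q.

Double-and-add on 7 = (111)₂. Start with Q = (27, 20) for the leading 1-bit.
double: tangent at (27, 20): λ = (3·27² + 8)/(2·20) ≡ 22/40. 40⁻¹ ≡ 4 (mod 53), so λ ≡ 22·4 ≡ 35.
  x = λ² - 27 - 27 = 1225 - 54 ≡ 5; y = λ·(27 - 5) - 20 ≡ 8. → (5, 8)
add Q: (5, 8) + (27, 20). λ = (20 - 8)/(27 - 5) ≡ 12/22 mod 53. 22⁻¹ ≡ 41 (mod 53), so λ ≡ 15.
  x = λ² - 5 - 27 = 225 - 32 ≡ 34; y = λ·(5 - 34) - 8 ≡ 34. → (34, 34)
double: tangent at (34, 34): λ = (3·34² + 8)/(2·34) ≡ 31/15. 15⁻¹ ≡ 46 (mod 53), so λ ≡ 31·46 ≡ 48.
  x = λ² - 34 - 34 = 2304 - 68 ≡ 10; y = λ·(34 - 10) - 34 ≡ 5. → (10, 5)
add Q: (10, 5) + (27, 20). λ = (20 - 5)/(27 - 10) ≡ 15/17 mod 53. 17⁻¹ ≡ 25 (mod 53), so λ ≡ 4.
  x = λ² - 10 - 27 = 16 - 37 ≡ 32; y = λ·(10 - 32) - 5 ≡ 13. → (32, 13)

(32, 13)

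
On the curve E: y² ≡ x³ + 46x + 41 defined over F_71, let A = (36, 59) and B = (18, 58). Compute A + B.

(36, 59) + (18, 58). λ = (58 - 59)/(18 - 36) ≡ 70/53 mod 71. 53⁻¹ ≡ 67 (mod 71) since 53·67 = 3551 ≡ 1, so λ ≡ 4.
  x = λ² - 36 - 18 = 16 - 54 ≡ 33; y = λ·(36 - 33) - 59 ≡ 24. → (33, 24)

(33, 24)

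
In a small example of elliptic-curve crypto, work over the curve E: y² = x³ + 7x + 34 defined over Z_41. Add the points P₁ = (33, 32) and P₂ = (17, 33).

(28, 1)

(33, 32) + (17, 33). λ = (33 - 32)/(17 - 33) ≡ 1/25 mod 41. 25⁻¹ ≡ 23 (mod 41), so λ ≡ 23.
  x = λ² - 33 - 17 = 529 - 50 ≡ 28; y = λ·(33 - 28) - 32 ≡ 1. → (28, 1)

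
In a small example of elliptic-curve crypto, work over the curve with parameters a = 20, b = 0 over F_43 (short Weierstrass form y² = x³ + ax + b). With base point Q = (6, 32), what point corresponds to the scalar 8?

(13, 7)

Repeated addition: build up to 8Q.
2Q: tangent at (6, 32): λ = (3·6² + 20)/(2·32) ≡ 42/21. 21⁻¹ ≡ 41 (mod 43) since 21·41 = 861 ≡ 1, so λ ≡ 42·41 ≡ 2.
  x = λ² - 6 - 6 = 4 - 12 ≡ 35; y = λ·(6 - 35) - 32 ≡ 39. → (35, 39)
3Q: (35, 39) + (6, 32). λ = (32 - 39)/(6 - 35) ≡ 36/14 mod 43. 14⁻¹ ≡ 40 (mod 43) since 14·40 = 560 ≡ 1, so λ ≡ 21.
  x = λ² - 35 - 6 = 441 - 41 ≡ 13; y = λ·(35 - 13) - 39 ≡ 36. → (13, 36)
4Q: (13, 36) + (6, 32). λ = (32 - 36)/(6 - 13) ≡ 39/36 mod 43. 36⁻¹ ≡ 6 (mod 43) since 36·6 = 216 ≡ 1, so λ ≡ 19.
  x = λ² - 13 - 6 = 361 - 19 ≡ 41; y = λ·(13 - 41) - 36 ≡ 34. → (41, 34)
5Q: (41, 34) + (6, 32). λ = (32 - 34)/(6 - 41) ≡ 41/8 mod 43. 8⁻¹ ≡ 27 (mod 43), so λ ≡ 32.
  x = λ² - 41 - 6 = 1024 - 47 ≡ 31; y = λ·(41 - 31) - 34 ≡ 28. → (31, 28)
6Q: (31, 28) + (6, 32). λ = (32 - 28)/(6 - 31) ≡ 4/18 mod 43. 18⁻¹ ≡ 12 (mod 43), so λ ≡ 5.
  x = λ² - 31 - 6 = 25 - 37 ≡ 31; y = λ·(31 - 31) - 28 ≡ 15. → (31, 15)
7Q: (31, 15) + (6, 32). λ = (32 - 15)/(6 - 31) ≡ 17/18 mod 43. 18⁻¹ ≡ 12 (mod 43), so λ ≡ 32.
  x = λ² - 31 - 6 = 1024 - 37 ≡ 41; y = λ·(31 - 41) - 15 ≡ 9. → (41, 9)
8Q: (41, 9) + (6, 32). λ = (32 - 9)/(6 - 41) ≡ 23/8 mod 43. 8⁻¹ ≡ 27 (mod 43), so λ ≡ 19.
  x = λ² - 41 - 6 = 361 - 47 ≡ 13; y = λ·(41 - 13) - 9 ≡ 7. → (13, 7)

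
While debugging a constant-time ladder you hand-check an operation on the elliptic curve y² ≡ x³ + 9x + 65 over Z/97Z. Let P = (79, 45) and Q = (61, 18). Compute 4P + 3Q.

(27, 94)

First 4P:
Repeated addition: build up to 4P.
2P: tangent at (79, 45): λ = (3·79² + 9)/(2·45) ≡ 11/90. 90⁻¹ ≡ 83 (mod 97), so λ ≡ 11·83 ≡ 40.
  x = λ² - 79 - 79 = 1600 - 158 ≡ 84; y = λ·(79 - 84) - 45 ≡ 46. → (84, 46)
3P: (84, 46) + (79, 45). λ = (45 - 46)/(79 - 84) ≡ 96/92 mod 97. 92⁻¹ ≡ 58 (mod 97) since 92·58 = 5336 ≡ 1, so λ ≡ 39.
  x = λ² - 84 - 79 = 1521 - 163 ≡ 0; y = λ·(84 - 0) - 46 ≡ 29. → (0, 29)
4P: (0, 29) + (79, 45). λ = (45 - 29)/(79 - 0) ≡ 16/79 mod 97. 79⁻¹ ≡ 70 (mod 97), so λ ≡ 53.
  x = λ² - 0 - 79 = 2809 - 79 ≡ 14; y = λ·(0 - 14) - 29 ≡ 5. → (14, 5)
4P = (14, 5).
Next 3Q:
Repeated addition: build up to 3Q.
2Q: tangent at (61, 18): λ = (3·61² + 9)/(2·18) ≡ 17/36. 36⁻¹ ≡ 62 (mod 97) since 36·62 = 2232 ≡ 1, so λ ≡ 17·62 ≡ 84.
  x = λ² - 61 - 61 = 7056 - 122 ≡ 47; y = λ·(61 - 47) - 18 ≡ 91. → (47, 91)
3Q: (47, 91) + (61, 18). λ = (18 - 91)/(61 - 47) ≡ 24/14 mod 97. 14⁻¹ ≡ 7 (mod 97), so λ ≡ 71.
  x = λ² - 47 - 61 = 5041 - 108 ≡ 83; y = λ·(47 - 83) - 91 ≡ 69. → (83, 69)
3Q = (83, 69).
Finally 4P + 3Q:
(14, 5) + (83, 69). λ = (69 - 5)/(83 - 14) ≡ 64/69 mod 97. 69⁻¹ ≡ 45 (mod 97) since 69·45 = 3105 ≡ 1, so λ ≡ 67.
  x = λ² - 14 - 83 = 4489 - 97 ≡ 27; y = λ·(14 - 27) - 5 ≡ 94. → (27, 94)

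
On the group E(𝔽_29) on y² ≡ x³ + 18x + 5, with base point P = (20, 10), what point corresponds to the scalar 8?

(22, 0)

Double-and-add on 8 = (1000)₂. Start with P = (20, 10) for the leading 1-bit.
double: tangent at (20, 10): λ = (3·20² + 18)/(2·10) ≡ 0/20. 20⁻¹ ≡ 16 (mod 29), so λ ≡ 0·16 ≡ 0.
  x = λ² - 20 - 20 = 0 - 40 ≡ 18; y = λ·(20 - 18) - 10 ≡ 19. → (18, 19)
double: tangent at (18, 19): λ = (3·18² + 18)/(2·19) ≡ 4/9. 9⁻¹ ≡ 13 (mod 29) since 9·13 = 117 ≡ 1, so λ ≡ 4·13 ≡ 23.
  x = λ² - 18 - 18 = 529 - 36 ≡ 0; y = λ·(18 - 0) - 19 ≡ 18. → (0, 18)
double: tangent at (0, 18): λ = (3·0² + 18)/(2·18) ≡ 18/7. 7⁻¹ ≡ 25 (mod 29) since 7·25 = 175 ≡ 1, so λ ≡ 18·25 ≡ 15.
  x = λ² - 0 - 0 = 225 - 0 ≡ 22; y = λ·(0 - 22) - 18 ≡ 0. → (22, 0)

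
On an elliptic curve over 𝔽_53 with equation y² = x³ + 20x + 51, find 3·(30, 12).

(45, 11)

Write P = (30, 12).
Repeated addition: build up to 3P.
2P: tangent at (30, 12): λ = (3·30² + 20)/(2·12) ≡ 17/24. 24⁻¹ ≡ 42 (mod 53), so λ ≡ 17·42 ≡ 25.
  x = λ² - 30 - 30 = 625 - 60 ≡ 35; y = λ·(30 - 35) - 12 ≡ 22. → (35, 22)
3P: (35, 22) + (30, 12). λ = (12 - 22)/(30 - 35) ≡ 43/48 mod 53. 48⁻¹ ≡ 21 (mod 53), so λ ≡ 2.
  x = λ² - 35 - 30 = 4 - 65 ≡ 45; y = λ·(35 - 45) - 22 ≡ 11. → (45, 11)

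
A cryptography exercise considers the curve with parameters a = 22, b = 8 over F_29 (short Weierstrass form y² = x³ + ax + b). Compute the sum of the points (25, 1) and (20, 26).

(25, 1) + (20, 26). λ = (26 - 1)/(20 - 25) ≡ 25/24 mod 29. 24⁻¹ ≡ 23 (mod 29) since 24·23 = 552 ≡ 1, so λ ≡ 24.
  x = λ² - 25 - 20 = 576 - 45 ≡ 9; y = λ·(25 - 9) - 1 ≡ 6. → (9, 6)

(9, 6)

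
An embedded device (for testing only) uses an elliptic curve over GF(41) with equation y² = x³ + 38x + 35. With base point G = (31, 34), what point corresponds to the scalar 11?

Double-and-add on 11 = (1011)₂. Start with G = (31, 34) for the leading 1-bit.
double: tangent at (31, 34): λ = (3·31² + 38)/(2·34) ≡ 10/27. 27⁻¹ ≡ 38 (mod 41), so λ ≡ 10·38 ≡ 11.
  x = λ² - 31 - 31 = 121 - 62 ≡ 18; y = λ·(31 - 18) - 34 ≡ 27. → (18, 27)
double: tangent at (18, 27): λ = (3·18² + 38)/(2·27) ≡ 26/13. 13⁻¹ ≡ 19 (mod 41), so λ ≡ 26·19 ≡ 2.
  x = λ² - 18 - 18 = 4 - 36 ≡ 9; y = λ·(18 - 9) - 27 ≡ 32. → (9, 32)
add G: (9, 32) + (31, 34). λ = (34 - 32)/(31 - 9) ≡ 2/22 mod 41. 22⁻¹ ≡ 28 (mod 41) since 22·28 = 616 ≡ 1, so λ ≡ 15.
  x = λ² - 9 - 31 = 225 - 40 ≡ 21; y = λ·(9 - 21) - 32 ≡ 34. → (21, 34)
double: tangent at (21, 34): λ = (3·21² + 38)/(2·34) ≡ 8/27. 27⁻¹ ≡ 38 (mod 41), so λ ≡ 8·38 ≡ 17.
  x = λ² - 21 - 21 = 289 - 42 ≡ 1; y = λ·(21 - 1) - 34 ≡ 19. → (1, 19)
add G: (1, 19) + (31, 34). λ = (34 - 19)/(31 - 1) ≡ 15/30 mod 41. 30⁻¹ ≡ 26 (mod 41), so λ ≡ 21.
  x = λ² - 1 - 31 = 441 - 32 ≡ 40; y = λ·(1 - 40) - 19 ≡ 23. → (40, 23)

(40, 23)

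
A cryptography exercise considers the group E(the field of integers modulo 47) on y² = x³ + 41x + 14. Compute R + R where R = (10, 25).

(43, 31)

tangent at (10, 25): λ = (3·10² + 41)/(2·25) ≡ 12/3. 3⁻¹ ≡ 16 (mod 47), so λ ≡ 12·16 ≡ 4.
  x = λ² - 10 - 10 = 16 - 20 ≡ 43; y = λ·(10 - 43) - 25 ≡ 31. → (43, 31)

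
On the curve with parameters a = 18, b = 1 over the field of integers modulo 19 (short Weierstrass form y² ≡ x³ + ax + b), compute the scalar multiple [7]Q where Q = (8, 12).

(2, 8)

Repeated addition: build up to 7Q.
2Q: tangent at (8, 12): λ = (3·8² + 18)/(2·12) ≡ 1/5. 5⁻¹ ≡ 4 (mod 19) since 5·4 = 20 ≡ 1, so λ ≡ 1·4 ≡ 4.
  x = λ² - 8 - 8 = 16 - 16 ≡ 0; y = λ·(8 - 0) - 12 ≡ 1. → (0, 1)
3Q: (0, 1) + (8, 12). λ = (12 - 1)/(8 - 0) ≡ 11/8 mod 19. 8⁻¹ ≡ 12 (mod 19), so λ ≡ 18.
  x = λ² - 0 - 8 = 324 - 8 ≡ 12; y = λ·(0 - 12) - 1 ≡ 11. → (12, 11)
4Q: (12, 11) + (8, 12). λ = (12 - 11)/(8 - 12) ≡ 1/15 mod 19. 15⁻¹ ≡ 14 (mod 19), so λ ≡ 14.
  x = λ² - 12 - 8 = 196 - 20 ≡ 5; y = λ·(12 - 5) - 11 ≡ 11. → (5, 11)
5Q: (5, 11) + (8, 12). λ = (12 - 11)/(8 - 5) ≡ 1/3 mod 19. 3⁻¹ ≡ 13 (mod 19) since 3·13 = 39 ≡ 1, so λ ≡ 13.
  x = λ² - 5 - 8 = 169 - 13 ≡ 4; y = λ·(5 - 4) - 11 ≡ 2. → (4, 2)
6Q: (4, 2) + (8, 12). λ = (12 - 2)/(8 - 4) ≡ 10/4 mod 19. 4⁻¹ ≡ 5 (mod 19) since 4·5 = 20 ≡ 1, so λ ≡ 12.
  x = λ² - 4 - 8 = 144 - 12 ≡ 18; y = λ·(4 - 18) - 2 ≡ 1. → (18, 1)
7Q: (18, 1) + (8, 12). λ = (12 - 1)/(8 - 18) ≡ 11/9 mod 19. 9⁻¹ ≡ 17 (mod 19), so λ ≡ 16.
  x = λ² - 18 - 8 = 256 - 26 ≡ 2; y = λ·(18 - 2) - 1 ≡ 8. → (2, 8)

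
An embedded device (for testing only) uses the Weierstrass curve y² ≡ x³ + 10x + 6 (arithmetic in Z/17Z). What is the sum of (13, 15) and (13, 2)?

The two points share x = 13 and their y-coordinates satisfy 15 + 2 ≡ 0 (mod 17), so they are inverses. Their sum is 𝒪.

O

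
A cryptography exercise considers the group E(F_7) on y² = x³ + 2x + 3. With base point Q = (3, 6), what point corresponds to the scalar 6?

Double-and-add on 6 = (110)₂. Start with Q = (3, 6) for the leading 1-bit.
double: tangent at (3, 6): λ = (3·3² + 2)/(2·6) ≡ 1/5. 5⁻¹ ≡ 3 (mod 7) since 5·3 = 15 ≡ 1, so λ ≡ 1·3 ≡ 3.
  x = λ² - 3 - 3 = 9 - 6 ≡ 3; y = λ·(3 - 3) - 6 ≡ 1. → (3, 1)
add Q: (3, 1) + (3, 6): same x and y₁ ≡ -y₂, so the sum is the point at infinity.
double: the point at infinity + the point at infinity = the point at infinity (identity).

O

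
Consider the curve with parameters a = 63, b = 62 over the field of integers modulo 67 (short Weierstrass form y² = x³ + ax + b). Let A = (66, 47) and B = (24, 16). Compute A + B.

(66, 47) + (24, 16). λ = (16 - 47)/(24 - 66) ≡ 36/25 mod 67. 25⁻¹ ≡ 59 (mod 67), so λ ≡ 47.
  x = λ² - 66 - 24 = 2209 - 90 ≡ 42; y = λ·(66 - 42) - 47 ≡ 9. → (42, 9)

(42, 9)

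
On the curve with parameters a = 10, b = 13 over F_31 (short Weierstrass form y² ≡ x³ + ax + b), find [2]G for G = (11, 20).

tangent at (11, 20): λ = (3·11² + 10)/(2·20) ≡ 1/9. 9⁻¹ ≡ 7 (mod 31), so λ ≡ 1·7 ≡ 7.
  x = λ² - 11 - 11 = 49 - 22 ≡ 27; y = λ·(11 - 27) - 20 ≡ 23. → (27, 23)

(27, 23)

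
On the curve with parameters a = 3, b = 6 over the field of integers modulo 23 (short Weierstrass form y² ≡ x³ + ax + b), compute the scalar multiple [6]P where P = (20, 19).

(18, 2)

Double-and-add on 6 = (110)₂. Start with P = (20, 19) for the leading 1-bit.
double: tangent at (20, 19): λ = (3·20² + 3)/(2·19) ≡ 7/15. 15⁻¹ ≡ 20 (mod 23), so λ ≡ 7·20 ≡ 2.
  x = λ² - 20 - 20 = 4 - 40 ≡ 10; y = λ·(20 - 10) - 19 ≡ 1. → (10, 1)
add P: (10, 1) + (20, 19). λ = (19 - 1)/(20 - 10) ≡ 18/10 mod 23. 10⁻¹ ≡ 7 (mod 23) since 10·7 = 70 ≡ 1, so λ ≡ 11.
  x = λ² - 10 - 20 = 121 - 30 ≡ 22; y = λ·(10 - 22) - 1 ≡ 5. → (22, 5)
double: tangent at (22, 5): λ = (3·22² + 3)/(2·5) ≡ 6/10. 10⁻¹ ≡ 7 (mod 23) since 10·7 = 70 ≡ 1, so λ ≡ 6·7 ≡ 19.
  x = λ² - 22 - 22 = 361 - 44 ≡ 18; y = λ·(22 - 18) - 5 ≡ 2. → (18, 2)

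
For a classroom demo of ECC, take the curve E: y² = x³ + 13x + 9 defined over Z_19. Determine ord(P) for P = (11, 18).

2P: tangent at (11, 18): λ = (3·11² + 13)/(2·18) ≡ 15/17. 17⁻¹ ≡ 9 (mod 19), so λ ≡ 15·9 ≡ 2.
  x = λ² - 11 - 11 = 4 - 22 ≡ 1; y = λ·(11 - 1) - 18 ≡ 2. → (1, 2)
3P: (1, 2) + (11, 18). λ = (18 - 2)/(11 - 1) ≡ 16/10 mod 19. 10⁻¹ ≡ 2 (mod 19), so λ ≡ 13.
  x = λ² - 1 - 11 = 169 - 12 ≡ 5; y = λ·(1 - 5) - 2 ≡ 3. → (5, 3)
4P: (5, 3) + (11, 18). λ = (18 - 3)/(11 - 5) ≡ 15/6 mod 19. 6⁻¹ ≡ 16 (mod 19) since 6·16 = 96 ≡ 1, so λ ≡ 12.
  x = λ² - 5 - 11 = 144 - 16 ≡ 14; y = λ·(5 - 14) - 3 ≡ 3. → (14, 3)
5P: (14, 3) + (11, 18). λ = (18 - 3)/(11 - 14) ≡ 15/16 mod 19. 16⁻¹ ≡ 6 (mod 19) since 16·6 = 96 ≡ 1, so λ ≡ 14.
  x = λ² - 14 - 11 = 196 - 25 ≡ 0; y = λ·(14 - 0) - 3 ≡ 3. → (0, 3)
6P: (0, 3) + (11, 18). λ = (18 - 3)/(11 - 0) ≡ 15/11 mod 19. 11⁻¹ ≡ 7 (mod 19) since 11·7 = 77 ≡ 1, so λ ≡ 10.
  x = λ² - 0 - 11 = 100 - 11 ≡ 13; y = λ·(0 - 13) - 3 ≡ 0. → (13, 0)
7P: (13, 0) + (11, 18). λ = (18 - 0)/(11 - 13) ≡ 18/17 mod 19. 17⁻¹ ≡ 9 (mod 19), so λ ≡ 10.
  x = λ² - 13 - 11 = 100 - 24 ≡ 0; y = λ·(13 - 0) - 0 ≡ 16. → (0, 16)
8P: (0, 16) + (11, 18). λ = (18 - 16)/(11 - 0) ≡ 2/11 mod 19. 11⁻¹ ≡ 7 (mod 19) since 11·7 = 77 ≡ 1, so λ ≡ 14.
  x = λ² - 0 - 11 = 196 - 11 ≡ 14; y = λ·(0 - 14) - 16 ≡ 16. → (14, 16)
9P: (14, 16) + (11, 18). λ = (18 - 16)/(11 - 14) ≡ 2/16 mod 19. 16⁻¹ ≡ 6 (mod 19) since 16·6 = 96 ≡ 1, so λ ≡ 12.
  x = λ² - 14 - 11 = 144 - 25 ≡ 5; y = λ·(14 - 5) - 16 ≡ 16. → (5, 16)
10P: (5, 16) + (11, 18). λ = (18 - 16)/(11 - 5) ≡ 2/6 mod 19. 6⁻¹ ≡ 16 (mod 19) since 6·16 = 96 ≡ 1, so λ ≡ 13.
  x = λ² - 5 - 11 = 169 - 16 ≡ 1; y = λ·(5 - 1) - 16 ≡ 17. → (1, 17)
11P: (1, 17) + (11, 18). λ = (18 - 17)/(11 - 1) ≡ 1/10 mod 19. 10⁻¹ ≡ 2 (mod 19), so λ ≡ 2.
  x = λ² - 1 - 11 = 4 - 12 ≡ 11; y = λ·(1 - 11) - 17 ≡ 1. → (11, 1)
12P: (11, 1) + (11, 18): same x and y₁ ≡ -y₂, so the sum is 𝒪.
12P = 𝒪, so the order is 12.

12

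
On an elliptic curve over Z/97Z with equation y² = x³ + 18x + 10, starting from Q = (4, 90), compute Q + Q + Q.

Repeated addition: build up to 3Q.
2Q: tangent at (4, 90): λ = (3·4² + 18)/(2·90) ≡ 66/83. 83⁻¹ ≡ 90 (mod 97) since 83·90 = 7470 ≡ 1, so λ ≡ 66·90 ≡ 23.
  x = λ² - 4 - 4 = 529 - 8 ≡ 36; y = λ·(4 - 36) - 90 ≡ 47. → (36, 47)
3Q: (36, 47) + (4, 90). λ = (90 - 47)/(4 - 36) ≡ 43/65 mod 97. 65⁻¹ ≡ 3 (mod 97), so λ ≡ 32.
  x = λ² - 36 - 4 = 1024 - 40 ≡ 14; y = λ·(36 - 14) - 47 ≡ 75. → (14, 75)

(14, 75)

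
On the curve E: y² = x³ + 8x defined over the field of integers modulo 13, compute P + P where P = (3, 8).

(3, 5)

tangent at (3, 8): λ = (3·3² + 8)/(2·8) ≡ 9/3. 3⁻¹ ≡ 9 (mod 13) since 3·9 = 27 ≡ 1, so λ ≡ 9·9 ≡ 3.
  x = λ² - 3 - 3 = 9 - 6 ≡ 3; y = λ·(3 - 3) - 8 ≡ 5. → (3, 5)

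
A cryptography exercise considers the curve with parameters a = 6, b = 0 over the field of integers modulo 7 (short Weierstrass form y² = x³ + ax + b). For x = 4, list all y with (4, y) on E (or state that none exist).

2, 5

x³ + 6x + 0 = 88 ≡ 4 (mod 7).
Square roots of 4 mod 7: 2 and 5 (since 2² = 4 ≡ 4).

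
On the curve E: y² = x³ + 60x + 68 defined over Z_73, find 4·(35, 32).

Write P = (35, 32).
Double-and-add on 4 = (100)₂. Start with P = (35, 32) for the leading 1-bit.
double: tangent at (35, 32): λ = (3·35² + 60)/(2·32) ≡ 12/64. 64⁻¹ ≡ 8 (mod 73), so λ ≡ 12·8 ≡ 23.
  x = λ² - 35 - 35 = 529 - 70 ≡ 21; y = λ·(35 - 21) - 32 ≡ 71. → (21, 71)
double: tangent at (21, 71): λ = (3·21² + 60)/(2·71) ≡ 69/69. 69⁻¹ ≡ 18 (mod 73), so λ ≡ 69·18 ≡ 1.
  x = λ² - 21 - 21 = 1 - 42 ≡ 32; y = λ·(21 - 32) - 71 ≡ 64. → (32, 64)

(32, 64)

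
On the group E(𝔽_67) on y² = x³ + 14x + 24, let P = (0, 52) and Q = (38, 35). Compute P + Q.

(0, 52) + (38, 35). λ = (35 - 52)/(38 - 0) ≡ 50/38 mod 67. 38⁻¹ ≡ 30 (mod 67), so λ ≡ 26.
  x = λ² - 0 - 38 = 676 - 38 ≡ 35; y = λ·(0 - 35) - 52 ≡ 43. → (35, 43)

(35, 43)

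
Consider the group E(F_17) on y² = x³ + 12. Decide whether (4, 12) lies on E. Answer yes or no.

yes

y² = 12² ≡ 8; x³ + 0x + 12 = 76 ≡ 8 (mod 17). 8 = 8.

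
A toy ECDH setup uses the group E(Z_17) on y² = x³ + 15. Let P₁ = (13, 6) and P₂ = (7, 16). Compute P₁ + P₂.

(13, 6) + (7, 16). λ = (16 - 6)/(7 - 13) ≡ 10/11 mod 17. 11⁻¹ ≡ 14 (mod 17), so λ ≡ 4.
  x = λ² - 13 - 7 = 16 - 20 ≡ 13; y = λ·(13 - 13) - 6 ≡ 11. → (13, 11)

(13, 11)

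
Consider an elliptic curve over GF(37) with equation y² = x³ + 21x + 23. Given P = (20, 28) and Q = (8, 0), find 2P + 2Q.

(34, 9)

First 2P:
Repeated addition: build up to 2P.
2P: tangent at (20, 28): λ = (3·20² + 21)/(2·28) ≡ 0/19. 19⁻¹ ≡ 2 (mod 37) since 19·2 = 38 ≡ 1, so λ ≡ 0·2 ≡ 0.
  x = λ² - 20 - 20 = 0 - 40 ≡ 34; y = λ·(20 - 34) - 28 ≡ 9. → (34, 9)
2P = (34, 9).
Next 2Q:
Repeated addition: build up to 2Q.
2Q: (8, 0) + (8, 0): same x and y₁ ≡ -y₂, so the sum is the point at infinity.
2Q = the point at infinity.
Finally 2P + 2Q:
(34, 9) + the point at infinity = (34, 9) (identity).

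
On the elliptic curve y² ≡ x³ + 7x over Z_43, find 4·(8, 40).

(10, 9)

Write P = (8, 40).
Double-and-add on 4 = (100)₂. Start with P = (8, 40) for the leading 1-bit.
double: tangent at (8, 40): λ = (3·8² + 7)/(2·40) ≡ 27/37. 37⁻¹ ≡ 7 (mod 43) since 37·7 = 259 ≡ 1, so λ ≡ 27·7 ≡ 17.
  x = λ² - 8 - 8 = 289 - 16 ≡ 15; y = λ·(8 - 15) - 40 ≡ 13. → (15, 13)
double: tangent at (15, 13): λ = (3·15² + 7)/(2·13) ≡ 37/26. 26⁻¹ ≡ 5 (mod 43), so λ ≡ 37·5 ≡ 13.
  x = λ² - 15 - 15 = 169 - 30 ≡ 10; y = λ·(15 - 10) - 13 ≡ 9. → (10, 9)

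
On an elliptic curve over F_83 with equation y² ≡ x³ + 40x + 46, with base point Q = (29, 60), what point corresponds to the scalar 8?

Double-and-add on 8 = (1000)₂. Start with Q = (29, 60) for the leading 1-bit.
double: tangent at (29, 60): λ = (3·29² + 40)/(2·60) ≡ 73/37. 37⁻¹ ≡ 9 (mod 83), so λ ≡ 73·9 ≡ 76.
  x = λ² - 29 - 29 = 5776 - 58 ≡ 74; y = λ·(29 - 74) - 60 ≡ 6. → (74, 6)
double: tangent at (74, 6): λ = (3·74² + 40)/(2·6) ≡ 34/12. 12⁻¹ ≡ 7 (mod 83), so λ ≡ 34·7 ≡ 72.
  x = λ² - 74 - 74 = 5184 - 148 ≡ 56; y = λ·(74 - 56) - 6 ≡ 45. → (56, 45)
double: tangent at (56, 45): λ = (3·56² + 40)/(2·45) ≡ 69/7. 7⁻¹ ≡ 12 (mod 83), so λ ≡ 69·12 ≡ 81.
  x = λ² - 56 - 56 = 6561 - 112 ≡ 58; y = λ·(56 - 58) - 45 ≡ 42. → (58, 42)

(58, 42)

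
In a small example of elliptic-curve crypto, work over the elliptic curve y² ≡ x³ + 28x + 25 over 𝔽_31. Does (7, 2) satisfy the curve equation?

no

y² = 2² ≡ 4; x³ + 28x + 25 = 564 ≡ 6 (mod 31). 4 ≠ 6.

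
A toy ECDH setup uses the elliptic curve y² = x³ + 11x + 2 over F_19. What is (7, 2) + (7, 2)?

tangent at (7, 2): λ = (3·7² + 11)/(2·2) ≡ 6/4. 4⁻¹ ≡ 5 (mod 19), so λ ≡ 6·5 ≡ 11.
  x = λ² - 7 - 7 = 121 - 14 ≡ 12; y = λ·(7 - 12) - 2 ≡ 0. → (12, 0)

(12, 0)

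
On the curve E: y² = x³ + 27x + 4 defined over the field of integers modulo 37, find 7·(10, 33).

(31, 12)

Write P = (10, 33).
Double-and-add on 7 = (111)₂. Start with P = (10, 33) for the leading 1-bit.
double: tangent at (10, 33): λ = (3·10² + 27)/(2·33) ≡ 31/29. 29⁻¹ ≡ 23 (mod 37), so λ ≡ 31·23 ≡ 10.
  x = λ² - 10 - 10 = 100 - 20 ≡ 6; y = λ·(10 - 6) - 33 ≡ 7. → (6, 7)
add P: (6, 7) + (10, 33). λ = (33 - 7)/(10 - 6) ≡ 26/4 mod 37. 4⁻¹ ≡ 28 (mod 37), so λ ≡ 25.
  x = λ² - 6 - 10 = 625 - 16 ≡ 17; y = λ·(6 - 17) - 7 ≡ 14. → (17, 14)
double: tangent at (17, 14): λ = (3·17² + 27)/(2·14) ≡ 6/28. 28⁻¹ ≡ 4 (mod 37) since 28·4 = 112 ≡ 1, so λ ≡ 6·4 ≡ 24.
  x = λ² - 17 - 17 = 576 - 34 ≡ 24; y = λ·(17 - 24) - 14 ≡ 3. → (24, 3)
add P: (24, 3) + (10, 33). λ = (33 - 3)/(10 - 24) ≡ 30/23 mod 37. 23⁻¹ ≡ 29 (mod 37) since 23·29 = 667 ≡ 1, so λ ≡ 19.
  x = λ² - 24 - 10 = 361 - 34 ≡ 31; y = λ·(24 - 31) - 3 ≡ 12. → (31, 12)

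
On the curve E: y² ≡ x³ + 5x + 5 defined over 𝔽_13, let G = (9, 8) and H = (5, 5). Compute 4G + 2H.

First 4G:
Repeated addition: build up to 4G.
2G: tangent at (9, 8): λ = (3·9² + 5)/(2·8) ≡ 1/3. 3⁻¹ ≡ 9 (mod 13) since 3·9 = 27 ≡ 1, so λ ≡ 1·9 ≡ 9.
  x = λ² - 9 - 9 = 81 - 18 ≡ 11; y = λ·(9 - 11) - 8 ≡ 0. → (11, 0)
3G: (11, 0) + (9, 8). λ = (8 - 0)/(9 - 11) ≡ 8/11 mod 13. 11⁻¹ ≡ 6 (mod 13) since 11·6 = 66 ≡ 1, so λ ≡ 9.
  x = λ² - 11 - 9 = 81 - 20 ≡ 9; y = λ·(11 - 9) - 0 ≡ 5. → (9, 5)
4G: (9, 5) + (9, 8): same x and y₁ ≡ -y₂, so the sum is the point at infinity.
4G = the point at infinity.
Next 2H:
Repeated addition: build up to 2H.
2H: tangent at (5, 5): λ = (3·5² + 5)/(2·5) ≡ 2/10. 10⁻¹ ≡ 4 (mod 13), so λ ≡ 2·4 ≡ 8.
  x = λ² - 5 - 5 = 64 - 10 ≡ 2; y = λ·(5 - 2) - 5 ≡ 6. → (2, 6)
2H = (2, 6).
Finally 4G + 2H:
the point at infinity + (2, 6) = (2, 6) (identity).

(2, 6)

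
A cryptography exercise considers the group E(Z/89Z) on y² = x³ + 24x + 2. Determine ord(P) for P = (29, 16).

2P: tangent at (29, 16): λ = (3·29² + 24)/(2·16) ≡ 55/32. 32⁻¹ ≡ 64 (mod 89) since 32·64 = 2048 ≡ 1, so λ ≡ 55·64 ≡ 49.
  x = λ² - 29 - 29 = 2401 - 58 ≡ 29; y = λ·(29 - 29) - 16 ≡ 73. → (29, 73)
3P: (29, 73) + (29, 16): same x and y₁ ≡ -y₂, so the sum is the point at infinity.
3P = the point at infinity, so the order is 3.

3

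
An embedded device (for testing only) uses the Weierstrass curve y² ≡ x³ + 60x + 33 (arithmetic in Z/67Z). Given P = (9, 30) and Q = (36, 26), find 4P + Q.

(36, 41)

First 4P:
Double-and-add on 4 = (100)₂. Start with P = (9, 30) for the leading 1-bit.
double: tangent at (9, 30): λ = (3·9² + 60)/(2·30) ≡ 35/60. 60⁻¹ ≡ 19 (mod 67) since 60·19 = 1140 ≡ 1, so λ ≡ 35·19 ≡ 62.
  x = λ² - 9 - 9 = 3844 - 18 ≡ 7; y = λ·(9 - 7) - 30 ≡ 27. → (7, 27)
double: tangent at (7, 27): λ = (3·7² + 60)/(2·27) ≡ 6/54. 54⁻¹ ≡ 36 (mod 67), so λ ≡ 6·36 ≡ 15.
  x = λ² - 7 - 7 = 225 - 14 ≡ 10; y = λ·(7 - 10) - 27 ≡ 62. → (10, 62)
4P = (10, 62).
Finally 4P + Q:
(10, 62) + (36, 26). λ = (26 - 62)/(36 - 10) ≡ 31/26 mod 67. 26⁻¹ ≡ 49 (mod 67), so λ ≡ 45.
  x = λ² - 10 - 36 = 2025 - 46 ≡ 36; y = λ·(10 - 36) - 62 ≡ 41. → (36, 41)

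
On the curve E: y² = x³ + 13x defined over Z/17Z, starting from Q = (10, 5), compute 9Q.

(10, 5)

Repeated addition: build up to 9Q.
2Q: tangent at (10, 5): λ = (3·10² + 13)/(2·5) ≡ 7/10. 10⁻¹ ≡ 12 (mod 17), so λ ≡ 7·12 ≡ 16.
  x = λ² - 10 - 10 = 256 - 20 ≡ 15; y = λ·(10 - 15) - 5 ≡ 0. → (15, 0)
3Q: (15, 0) + (10, 5). λ = (5 - 0)/(10 - 15) ≡ 5/12 mod 17. 12⁻¹ ≡ 10 (mod 17), so λ ≡ 16.
  x = λ² - 15 - 10 = 256 - 25 ≡ 10; y = λ·(15 - 10) - 0 ≡ 12. → (10, 12)
4Q: (10, 12) + (10, 5): same x and y₁ ≡ -y₂, so the sum is 𝒪.
5Q: 𝒪 + (10, 5) = (10, 5) (identity).
6Q: tangent at (10, 5): λ = (3·10² + 13)/(2·5) ≡ 7/10. 10⁻¹ ≡ 12 (mod 17), so λ ≡ 7·12 ≡ 16.
  x = λ² - 10 - 10 = 256 - 20 ≡ 15; y = λ·(10 - 15) - 5 ≡ 0. → (15, 0)
7Q: (15, 0) + (10, 5). λ = (5 - 0)/(10 - 15) ≡ 5/12 mod 17. 12⁻¹ ≡ 10 (mod 17), so λ ≡ 16.
  x = λ² - 15 - 10 = 256 - 25 ≡ 10; y = λ·(15 - 10) - 0 ≡ 12. → (10, 12)
8Q: (10, 12) + (10, 5): same x and y₁ ≡ -y₂, so the sum is 𝒪.
9Q: 𝒪 + (10, 5) = (10, 5) (identity).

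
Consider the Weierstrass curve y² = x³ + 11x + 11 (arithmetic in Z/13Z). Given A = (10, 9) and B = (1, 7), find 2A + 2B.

First 2A:
Repeated addition: build up to 2A.
2A: tangent at (10, 9): λ = (3·10² + 11)/(2·9) ≡ 12/5. 5⁻¹ ≡ 8 (mod 13), so λ ≡ 12·8 ≡ 5.
  x = λ² - 10 - 10 = 25 - 20 ≡ 5; y = λ·(10 - 5) - 9 ≡ 3. → (5, 3)
2A = (5, 3).
Next 2B:
Repeated addition: build up to 2B.
2B: tangent at (1, 7): λ = (3·1² + 11)/(2·7) ≡ 1/1. 1⁻¹ ≡ 1 (mod 13), so λ ≡ 1·1 ≡ 1.
  x = λ² - 1 - 1 = 1 - 2 ≡ 12; y = λ·(1 - 12) - 7 ≡ 8. → (12, 8)
2B = (12, 8).
Finally 2A + 2B:
(5, 3) + (12, 8). λ = (8 - 3)/(12 - 5) ≡ 5/7 mod 13. 7⁻¹ ≡ 2 (mod 13), so λ ≡ 10.
  x = λ² - 5 - 12 = 100 - 17 ≡ 5; y = λ·(5 - 5) - 3 ≡ 10. → (5, 10)

(5, 10)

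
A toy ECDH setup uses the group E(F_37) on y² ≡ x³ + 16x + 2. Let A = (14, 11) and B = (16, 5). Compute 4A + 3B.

First 4A:
Double-and-add on 4 = (100)₂. Start with A = (14, 11) for the leading 1-bit.
double: tangent at (14, 11): λ = (3·14² + 16)/(2·11) ≡ 12/22. 22⁻¹ ≡ 32 (mod 37) since 22·32 = 704 ≡ 1, so λ ≡ 12·32 ≡ 14.
  x = λ² - 14 - 14 = 196 - 28 ≡ 20; y = λ·(14 - 20) - 11 ≡ 16. → (20, 16)
double: tangent at (20, 16): λ = (3·20² + 16)/(2·16) ≡ 32/32. 32⁻¹ ≡ 22 (mod 37), so λ ≡ 32·22 ≡ 1.
  x = λ² - 20 - 20 = 1 - 40 ≡ 35; y = λ·(20 - 35) - 16 ≡ 6. → (35, 6)
4A = (35, 6).
Next 3B:
Repeated addition: build up to 3B.
2B: tangent at (16, 5): λ = (3·16² + 16)/(2·5) ≡ 7/10. 10⁻¹ ≡ 26 (mod 37) since 10·26 = 260 ≡ 1, so λ ≡ 7·26 ≡ 34.
  x = λ² - 16 - 16 = 1156 - 32 ≡ 14; y = λ·(16 - 14) - 5 ≡ 26. → (14, 26)
3B: (14, 26) + (16, 5). λ = (5 - 26)/(16 - 14) ≡ 16/2 mod 37. 2⁻¹ ≡ 19 (mod 37) since 2·19 = 38 ≡ 1, so λ ≡ 8.
  x = λ² - 14 - 16 = 64 - 30 ≡ 34; y = λ·(14 - 34) - 26 ≡ 36. → (34, 36)
3B = (34, 36).
Finally 4A + 3B:
(35, 6) + (34, 36). λ = (36 - 6)/(34 - 35) ≡ 30/36 mod 37. 36⁻¹ ≡ 36 (mod 37), so λ ≡ 7.
  x = λ² - 35 - 34 = 49 - 69 ≡ 17; y = λ·(35 - 17) - 6 ≡ 9. → (17, 9)

(17, 9)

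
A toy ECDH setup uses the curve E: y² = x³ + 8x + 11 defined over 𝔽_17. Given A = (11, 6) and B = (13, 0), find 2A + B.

First 2A:
Repeated addition: build up to 2A.
2A: tangent at (11, 6): λ = (3·11² + 8)/(2·6) ≡ 14/12. 12⁻¹ ≡ 10 (mod 17) since 12·10 = 120 ≡ 1, so λ ≡ 14·10 ≡ 4.
  x = λ² - 11 - 11 = 16 - 22 ≡ 11; y = λ·(11 - 11) - 6 ≡ 11. → (11, 11)
2A = (11, 11).
Finally 2A + B:
(11, 11) + (13, 0). λ = (0 - 11)/(13 - 11) ≡ 6/2 mod 17. 2⁻¹ ≡ 9 (mod 17), so λ ≡ 3.
  x = λ² - 11 - 13 = 9 - 24 ≡ 2; y = λ·(11 - 2) - 11 ≡ 16. → (2, 16)

(2, 16)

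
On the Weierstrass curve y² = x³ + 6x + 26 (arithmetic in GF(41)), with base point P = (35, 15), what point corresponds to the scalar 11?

(22, 8)

Repeated addition: build up to 11P.
2P: tangent at (35, 15): λ = (3·35² + 6)/(2·15) ≡ 32/30. 30⁻¹ ≡ 26 (mod 41), so λ ≡ 32·26 ≡ 12.
  x = λ² - 35 - 35 = 144 - 70 ≡ 33; y = λ·(35 - 33) - 15 ≡ 9. → (33, 9)
3P: (33, 9) + (35, 15). λ = (15 - 9)/(35 - 33) ≡ 6/2 mod 41. 2⁻¹ ≡ 21 (mod 41) since 2·21 = 42 ≡ 1, so λ ≡ 3.
  x = λ² - 33 - 35 = 9 - 68 ≡ 23; y = λ·(33 - 23) - 9 ≡ 21. → (23, 21)
4P: (23, 21) + (35, 15). λ = (15 - 21)/(35 - 23) ≡ 35/12 mod 41. 12⁻¹ ≡ 24 (mod 41), so λ ≡ 20.
  x = λ² - 23 - 35 = 400 - 58 ≡ 14; y = λ·(23 - 14) - 21 ≡ 36. → (14, 36)
5P: (14, 36) + (35, 15). λ = (15 - 36)/(35 - 14) ≡ 20/21 mod 41. 21⁻¹ ≡ 2 (mod 41), so λ ≡ 40.
  x = λ² - 14 - 35 = 1600 - 49 ≡ 34; y = λ·(14 - 34) - 36 ≡ 25. → (34, 25)
6P: (34, 25) + (35, 15). λ = (15 - 25)/(35 - 34) ≡ 31/1 mod 41. 1⁻¹ ≡ 1 (mod 41), so λ ≡ 31.
  x = λ² - 34 - 35 = 961 - 69 ≡ 31; y = λ·(34 - 31) - 25 ≡ 27. → (31, 27)
7P: (31, 27) + (35, 15). λ = (15 - 27)/(35 - 31) ≡ 29/4 mod 41. 4⁻¹ ≡ 31 (mod 41) since 4·31 = 124 ≡ 1, so λ ≡ 38.
  x = λ² - 31 - 35 = 1444 - 66 ≡ 25; y = λ·(31 - 25) - 27 ≡ 37. → (25, 37)
8P: (25, 37) + (35, 15). λ = (15 - 37)/(35 - 25) ≡ 19/10 mod 41. 10⁻¹ ≡ 37 (mod 41), so λ ≡ 6.
  x = λ² - 25 - 35 = 36 - 60 ≡ 17; y = λ·(25 - 17) - 37 ≡ 11. → (17, 11)
9P: (17, 11) + (35, 15). λ = (15 - 11)/(35 - 17) ≡ 4/18 mod 41. 18⁻¹ ≡ 16 (mod 41), so λ ≡ 23.
  x = λ² - 17 - 35 = 529 - 52 ≡ 26; y = λ·(17 - 26) - 11 ≡ 28. → (26, 28)
10P: (26, 28) + (35, 15). λ = (15 - 28)/(35 - 26) ≡ 28/9 mod 41. 9⁻¹ ≡ 32 (mod 41) since 9·32 = 288 ≡ 1, so λ ≡ 35.
  x = λ² - 26 - 35 = 1225 - 61 ≡ 16; y = λ·(26 - 16) - 28 ≡ 35. → (16, 35)
11P: (16, 35) + (35, 15). λ = (15 - 35)/(35 - 16) ≡ 21/19 mod 41. 19⁻¹ ≡ 13 (mod 41) since 19·13 = 247 ≡ 1, so λ ≡ 27.
  x = λ² - 16 - 35 = 729 - 51 ≡ 22; y = λ·(16 - 22) - 35 ≡ 8. → (22, 8)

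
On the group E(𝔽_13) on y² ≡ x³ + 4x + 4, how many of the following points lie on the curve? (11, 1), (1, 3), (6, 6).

3

(11, 1): 1² ≡ 1, rhs ≡ 1 → on.
(1, 3): 3² ≡ 9, rhs ≡ 9 → on.
(6, 6): 6² ≡ 10, rhs ≡ 10 → on.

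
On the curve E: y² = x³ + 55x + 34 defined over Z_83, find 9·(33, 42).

(46, 36)

Write G = (33, 42).
Double-and-add on 9 = (1001)₂. Start with G = (33, 42) for the leading 1-bit.
double: tangent at (33, 42): λ = (3·33² + 55)/(2·42) ≡ 2/1. 1⁻¹ ≡ 1 (mod 83), so λ ≡ 2·1 ≡ 2.
  x = λ² - 33 - 33 = 4 - 66 ≡ 21; y = λ·(33 - 21) - 42 ≡ 65. → (21, 65)
double: tangent at (21, 65): λ = (3·21² + 55)/(2·65) ≡ 50/47. 47⁻¹ ≡ 53 (mod 83), so λ ≡ 50·53 ≡ 77.
  x = λ² - 21 - 21 = 5929 - 42 ≡ 77; y = λ·(21 - 77) - 65 ≡ 22. → (77, 22)
double: tangent at (77, 22): λ = (3·77² + 55)/(2·22) ≡ 80/44. 44⁻¹ ≡ 17 (mod 83), so λ ≡ 80·17 ≡ 32.
  x = λ² - 77 - 77 = 1024 - 154 ≡ 40; y = λ·(77 - 40) - 22 ≡ 0. → (40, 0)
add G: (40, 0) + (33, 42). λ = (42 - 0)/(33 - 40) ≡ 42/76 mod 83. 76⁻¹ ≡ 71 (mod 83), so λ ≡ 77.
  x = λ² - 40 - 33 = 5929 - 73 ≡ 46; y = λ·(40 - 46) - 0 ≡ 36. → (46, 36)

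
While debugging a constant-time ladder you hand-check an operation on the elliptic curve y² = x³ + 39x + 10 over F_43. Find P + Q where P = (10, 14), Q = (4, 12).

(10, 29)

(10, 14) + (4, 12). λ = (12 - 14)/(4 - 10) ≡ 41/37 mod 43. 37⁻¹ ≡ 7 (mod 43), so λ ≡ 29.
  x = λ² - 10 - 4 = 841 - 14 ≡ 10; y = λ·(10 - 10) - 14 ≡ 29. → (10, 29)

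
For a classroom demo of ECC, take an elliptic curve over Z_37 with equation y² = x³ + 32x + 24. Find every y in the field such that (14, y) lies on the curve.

16, 21

x³ + 32x + 24 = 3216 ≡ 34 (mod 37).
Square roots of 34 mod 37: 16 and 21 (since 16² = 256 ≡ 34).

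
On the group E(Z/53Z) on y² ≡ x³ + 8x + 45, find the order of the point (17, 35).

7

2P: tangent at (17, 35): λ = (3·17² + 8)/(2·35) ≡ 27/17. 17⁻¹ ≡ 25 (mod 53) since 17·25 = 425 ≡ 1, so λ ≡ 27·25 ≡ 39.
  x = λ² - 17 - 17 = 1521 - 34 ≡ 3; y = λ·(17 - 3) - 35 ≡ 34. → (3, 34)
3P: (3, 34) + (17, 35). λ = (35 - 34)/(17 - 3) ≡ 1/14 mod 53. 14⁻¹ ≡ 19 (mod 53) since 14·19 = 266 ≡ 1, so λ ≡ 19.
  x = λ² - 3 - 17 = 361 - 20 ≡ 23; y = λ·(3 - 23) - 34 ≡ 10. → (23, 10)
4P: (23, 10) + (17, 35). λ = (35 - 10)/(17 - 23) ≡ 25/47 mod 53. 47⁻¹ ≡ 44 (mod 53) since 47·44 = 2068 ≡ 1, so λ ≡ 40.
  x = λ² - 23 - 17 = 1600 - 40 ≡ 23; y = λ·(23 - 23) - 10 ≡ 43. → (23, 43)
5P: (23, 43) + (17, 35). λ = (35 - 43)/(17 - 23) ≡ 45/47 mod 53. 47⁻¹ ≡ 44 (mod 53) since 47·44 = 2068 ≡ 1, so λ ≡ 19.
  x = λ² - 23 - 17 = 361 - 40 ≡ 3; y = λ·(23 - 3) - 43 ≡ 19. → (3, 19)
6P: (3, 19) + (17, 35). λ = (35 - 19)/(17 - 3) ≡ 16/14 mod 53. 14⁻¹ ≡ 19 (mod 53), so λ ≡ 39.
  x = λ² - 3 - 17 = 1521 - 20 ≡ 17; y = λ·(3 - 17) - 19 ≡ 18. → (17, 18)
7P: (17, 18) + (17, 35): same x and y₁ ≡ -y₂, so the sum is ∞.
7P = ∞, so the order is 7.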